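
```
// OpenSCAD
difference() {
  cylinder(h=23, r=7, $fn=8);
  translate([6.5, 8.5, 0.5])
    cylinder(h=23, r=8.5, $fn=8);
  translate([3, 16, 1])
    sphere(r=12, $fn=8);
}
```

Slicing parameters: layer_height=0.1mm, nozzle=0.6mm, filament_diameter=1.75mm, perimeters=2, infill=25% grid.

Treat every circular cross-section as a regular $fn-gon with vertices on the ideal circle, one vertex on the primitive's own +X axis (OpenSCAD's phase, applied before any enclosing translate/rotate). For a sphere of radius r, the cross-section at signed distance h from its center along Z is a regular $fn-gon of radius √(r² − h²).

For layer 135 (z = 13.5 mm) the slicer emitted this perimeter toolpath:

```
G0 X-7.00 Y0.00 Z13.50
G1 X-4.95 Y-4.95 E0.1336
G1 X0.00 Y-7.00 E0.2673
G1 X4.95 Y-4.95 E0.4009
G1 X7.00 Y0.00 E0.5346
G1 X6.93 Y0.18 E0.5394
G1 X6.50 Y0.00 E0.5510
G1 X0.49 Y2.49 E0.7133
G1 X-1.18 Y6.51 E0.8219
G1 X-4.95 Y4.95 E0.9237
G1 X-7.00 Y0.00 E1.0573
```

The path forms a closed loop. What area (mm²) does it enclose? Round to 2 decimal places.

Apply the shoelace formula to the sequence of (X, Y) vertices; enclosed area = 111.02 mm².

111.02 mm²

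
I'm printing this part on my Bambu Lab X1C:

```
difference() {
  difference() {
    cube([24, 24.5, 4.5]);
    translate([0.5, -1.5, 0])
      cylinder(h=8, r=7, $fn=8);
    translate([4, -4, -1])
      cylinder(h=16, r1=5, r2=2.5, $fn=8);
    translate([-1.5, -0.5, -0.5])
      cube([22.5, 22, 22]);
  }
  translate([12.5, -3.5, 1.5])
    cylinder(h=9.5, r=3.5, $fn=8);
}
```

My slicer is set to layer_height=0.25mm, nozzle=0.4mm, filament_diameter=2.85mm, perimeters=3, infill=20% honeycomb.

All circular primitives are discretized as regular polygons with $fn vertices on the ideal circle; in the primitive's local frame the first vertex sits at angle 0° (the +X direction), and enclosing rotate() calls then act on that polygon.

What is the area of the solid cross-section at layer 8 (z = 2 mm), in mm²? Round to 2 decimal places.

136.50 mm²

At z = 2 mm: the 24×24.5 cube contributes its full rectangle (area 588.00 mm²); the cylinder at (0.5, -1.5): section is a regular 8-gon, circumradius r=7 (area = (8/2)·7.000²·sin(360°/8) = 138.59 mm²); the cone at (4, -4): at t=0.188 of its height the radius interpolates to r₁+(r₂−r₁)t = 4.531, giving a regular 8-gon of that circumradius (area = (8/2)·4.531²·sin(360°/8) = 58.07 mm²); the cube at (-1.5, -0.5) is present — its section is the full 22.5×22 rectangle (area 495.00 mm²); Subtracting the remaining from the first: starting from the 24×24.5 cube (588.00 mm²), the r=7 cylinder at (0.5, -1.5) partially overlaps it — only the 27.31 mm² overlap (of its 138.59 mm²) is removed, clipping the outline; the cone at (4, -4) misses the remaining region (no effect); the 22.5×22 cube at (-1.5, -0.5) partially overlaps it — only the 424.19 mm² overlap (of its 495.00 mm²) is removed, clipping the outline — area = 136.50 mm²; the r=3.5 cylinder at (12.5, -3.5) gives a regular 8-gon of circumradius 3.5 (constant along its height) (area = (8/2)·3.500²·sin(360°/8) = 34.65 mm²); Taking the first minus the rest: starting from the result so far (136.50 mm²), the r=3.5 cylinder at (12.5, -3.5) misses the remaining region (no effect) — area = 136.50 mm². Overall, the cross-section is a single solid region. Net area = 136.50 mm².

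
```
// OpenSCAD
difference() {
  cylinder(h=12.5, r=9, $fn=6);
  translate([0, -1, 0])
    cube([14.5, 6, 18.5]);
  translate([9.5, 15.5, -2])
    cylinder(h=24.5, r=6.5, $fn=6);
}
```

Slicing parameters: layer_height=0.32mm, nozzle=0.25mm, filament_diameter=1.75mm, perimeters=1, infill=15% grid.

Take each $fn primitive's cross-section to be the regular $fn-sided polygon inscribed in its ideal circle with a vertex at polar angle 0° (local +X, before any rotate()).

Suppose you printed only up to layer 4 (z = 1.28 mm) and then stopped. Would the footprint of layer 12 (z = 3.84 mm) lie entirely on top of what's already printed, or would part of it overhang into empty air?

entirely on top

Compare the two slices. At z = 1.28: the cylinder: section is a regular 6-gon, circumradius r=9 (area = (6/2)·9.000²·sin(360°/6) = 210.44 mm²); the cube at (0, -1) is present — its section is the full 14.5×6 rectangle (area 87.00 mm²); the r=6.5 cylinder at (9.5, 15.5) gives a regular 6-gon of circumradius 6.5 (constant along its height) (area = (6/2)·6.500²·sin(360°/6) = 109.77 mm²); After the difference (first − rest): starting from the r=9 cylinder (210.44 mm²), the 14.5×6 cube at (0, -1) partially overlaps it — only the 46.49 mm² overlap (of its 87.00 mm²) is removed, clipping the outline; the r=6.5 cylinder at (9.5, 15.5) misses the remaining region (no effect) — area = 163.95 mm². At z = 3.84: the cylinder: section is a regular 6-gon, circumradius r=9 (area = (6/2)·9.000²·sin(360°/6) = 210.44 mm²); the cube at (0, -1) (footprint 14.5×6) is included at this height (area 87.00 mm²); the cylinder at (9.5, 15.5): section is a regular 6-gon, circumradius r=6.5 (area = (6/2)·6.500²·sin(360°/6) = 109.77 mm²); Subtracting the remaining from the first: starting from the r=9 cylinder (210.44 mm²), the 14.5×6 cube at (0, -1) partially overlaps it — only the 46.49 mm² overlap (of its 87.00 mm²) is removed, clipping the outline; the r=6.5 cylinder at (9.5, 15.5) misses the remaining region (no effect) — area = 163.95 mm². Checking containment: the cross-section at z = 3.84 is a subset of the cross-section at z = 1.28.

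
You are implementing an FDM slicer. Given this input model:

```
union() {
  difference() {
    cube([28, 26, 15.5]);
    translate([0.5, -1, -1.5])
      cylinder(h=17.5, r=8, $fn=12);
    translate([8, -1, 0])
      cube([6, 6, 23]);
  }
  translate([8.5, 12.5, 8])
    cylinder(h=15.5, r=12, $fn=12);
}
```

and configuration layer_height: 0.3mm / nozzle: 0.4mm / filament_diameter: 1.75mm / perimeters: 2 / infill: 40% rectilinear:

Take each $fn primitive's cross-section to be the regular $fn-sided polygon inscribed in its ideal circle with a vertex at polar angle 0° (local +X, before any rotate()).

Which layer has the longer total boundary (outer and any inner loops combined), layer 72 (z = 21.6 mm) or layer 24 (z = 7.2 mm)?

layer 24 (z = 7.2 mm)

Layer 72 (z = 21.6): the cube is absent (z outside [0, 15.5]); the cylinder at (0.5, -1) is not intersected at this z (z outside [-1.5, 16]); the 6×6 cube at (8, -1) contributes its full rectangle (perimeter 24.00 mm); After the difference (first − rest): the first operand is absent here, so nothing remains; the cylinder at (8.5, 12.5): section is a regular 12-gon, circumradius r=12 (perimeter = 2·12·12.000·sin(180°/12) = 74.54 mm); Taking the union: only the r=12 cylinder at (8.5, 12.5) is present, so the union is just that shape — boundary = 74.54 mm. So its perimeter = 74.54 mm. Layer 24 (z = 7.2): the 28×26 cube contributes its full rectangle (perimeter 108.00 mm); the r=8 cylinder at (0.5, -1) gives a regular 12-gon of circumradius 8 (constant along its height) (perimeter = 2·12·8.000·sin(180°/12) = 49.69 mm); the cube at (8, -1) is present — its section is the full 6×6 rectangle (perimeter 24.00 mm); Subtracting the remaining from the first: starting from the 28×26 cube, the r=8 cylinder at (0.5, -1) partially overlaps it — only the 43.60 mm² overlap (of its 192.00 mm²) is removed, clipping the outline; the 6×6 cube at (8, -1) partially overlaps it — only the 29.90 mm² overlap (of its 36.00 mm²) is removed, clipping the outline — boundary = 113.28 mm; the cylinder at (8.5, 12.5) does not reach this height (z outside [8, 23.5]); Merging all regions: only that combined region is present, so the union is just that shape — boundary = 113.28 mm. So its perimeter = 113.28 mm. Layer 24 is larger (113.28 vs 74.54 mm).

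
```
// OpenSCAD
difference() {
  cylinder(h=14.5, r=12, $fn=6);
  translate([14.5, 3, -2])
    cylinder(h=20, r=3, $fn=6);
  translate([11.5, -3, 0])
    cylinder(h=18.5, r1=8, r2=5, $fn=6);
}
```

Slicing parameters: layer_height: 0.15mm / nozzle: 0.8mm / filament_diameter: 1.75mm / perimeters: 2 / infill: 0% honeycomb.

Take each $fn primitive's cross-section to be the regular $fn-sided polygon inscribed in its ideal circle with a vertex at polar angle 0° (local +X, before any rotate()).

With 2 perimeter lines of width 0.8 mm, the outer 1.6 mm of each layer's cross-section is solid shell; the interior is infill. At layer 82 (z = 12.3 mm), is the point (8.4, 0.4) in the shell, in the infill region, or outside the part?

outside

At z = 12.3 mm: the r=12 cylinder contributes a regular 6-gon of circumradius 12; the r=3 cylinder at (14.5, 3) gives a regular 6-gon of circumradius 3 (constant along its height); the cone at (11.5, -3): at t=0.665 of its height the radius interpolates to r₁+(r₂−r₁)t = 6.005, giving a regular 6-gon of that circumradius; After the difference (first − rest): starting from the r=12 cylinder, the r=3 cylinder at (14.5, 3) misses the remaining region (no effect); the cone at (11.5, -3) partially overlaps it — only the 31.90 mm² overlap (of its 93.70 mm²) is removed, clipping the outline — 1 connected region. Overall, the cross-section is a single solid region. The nearest boundary edge runs (8.50, 2.20)→(5.49, -3.00); distance from the point to it = 0.82 mm. The point is not inside any of the regions above, so it lies outside the cross-section (0.82 mm from the nearest boundary).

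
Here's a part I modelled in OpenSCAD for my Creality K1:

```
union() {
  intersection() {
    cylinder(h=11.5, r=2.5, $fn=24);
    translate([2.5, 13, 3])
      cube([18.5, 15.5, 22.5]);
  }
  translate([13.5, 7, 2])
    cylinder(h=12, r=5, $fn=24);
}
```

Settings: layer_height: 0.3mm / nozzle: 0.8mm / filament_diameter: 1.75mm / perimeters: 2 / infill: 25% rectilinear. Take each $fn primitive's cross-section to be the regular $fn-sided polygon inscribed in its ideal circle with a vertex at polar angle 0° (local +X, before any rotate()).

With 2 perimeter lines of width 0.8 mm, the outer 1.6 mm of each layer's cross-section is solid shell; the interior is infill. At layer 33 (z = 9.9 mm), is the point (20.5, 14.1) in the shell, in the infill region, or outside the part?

outside

At z = 9.9 mm: the r=2.5 cylinder gives a regular 24-gon of circumradius 2.5 (constant along its height); the cube at (2.5, 13) is present — its section is the full 18.5×15.5 rectangle; After intersecting: the 18.5×15.5 cube at (2.5, 13) does not overlap the r=2.5 cylinder (empty) — nothing remains; the r=5 cylinder at (13.5, 7) contributes a regular 24-gon of circumradius 5; Merging all regions: only the r=5 cylinder at (13.5, 7) is present, so the union is just that shape — 1 connected region. Overall, the cross-section is a single solid region. The nearest boundary edge runs (17.83, 9.50)→(17.04, 10.54); distance from the point to it = 4.97 mm. The point is not inside any of the regions above, so it lies outside the cross-section (4.97 mm from the nearest boundary).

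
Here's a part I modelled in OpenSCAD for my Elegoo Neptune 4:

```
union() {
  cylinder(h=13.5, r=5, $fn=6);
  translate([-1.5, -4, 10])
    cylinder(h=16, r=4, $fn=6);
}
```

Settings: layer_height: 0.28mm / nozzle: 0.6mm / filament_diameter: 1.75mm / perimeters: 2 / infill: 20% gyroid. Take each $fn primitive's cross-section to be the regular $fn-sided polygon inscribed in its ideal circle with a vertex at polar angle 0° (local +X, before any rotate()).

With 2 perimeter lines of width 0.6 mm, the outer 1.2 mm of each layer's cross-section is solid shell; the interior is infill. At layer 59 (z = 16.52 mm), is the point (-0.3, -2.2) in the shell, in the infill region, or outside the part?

infill

At z = 16.52 mm: the cylinder is not intersected at this z (z outside [0, 13.5]); the cylinder at (-1.5, -4): section is a regular 6-gon, circumradius r=4; Merging all regions: only the r=4 cylinder at (-1.5, -4) is present, so the union is just that shape — 1 connected region. Overall, the cross-section is a single solid region. The nearest boundary edge runs (2.50, -4.00)→(0.50, -0.54); distance from the point to it = 1.52 mm. The point is inside the cross-section and 1.52 mm from the nearest boundary — more than the 1.2 mm shell width (2 × 0.6), so it's in the infill interior.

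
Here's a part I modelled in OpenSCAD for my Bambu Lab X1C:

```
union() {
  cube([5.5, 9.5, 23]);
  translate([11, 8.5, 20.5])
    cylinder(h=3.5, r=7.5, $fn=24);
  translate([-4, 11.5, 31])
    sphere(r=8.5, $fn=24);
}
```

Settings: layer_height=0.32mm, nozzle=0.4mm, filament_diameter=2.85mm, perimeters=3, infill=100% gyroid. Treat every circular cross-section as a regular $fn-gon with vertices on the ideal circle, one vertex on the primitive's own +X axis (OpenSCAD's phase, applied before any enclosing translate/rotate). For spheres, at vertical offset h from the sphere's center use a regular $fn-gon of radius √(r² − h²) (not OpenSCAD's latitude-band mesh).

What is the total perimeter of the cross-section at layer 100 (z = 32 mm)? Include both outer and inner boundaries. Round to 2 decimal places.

At z = 32 mm: the cube is absent (z outside [0, 23]); the cylinder at (11, 8.5) does not reach this height (z outside [20.5, 24]); the sphere at (-4, 11.5): section is a regular 24-gon, circumradius = √(r²−h²) = √(8.5²−1²) = 8.441 (perimeter = 2·24·8.441·sin(180°/24) = 52.88 mm); Taking the union: only the r=8.5 sphere at (-4, 11.5) is present, so the union is just that shape — boundary = 52.88 mm. Overall, the cross-section is a single solid region. Total boundary length (outer) = 52.88 mm.

52.88 mm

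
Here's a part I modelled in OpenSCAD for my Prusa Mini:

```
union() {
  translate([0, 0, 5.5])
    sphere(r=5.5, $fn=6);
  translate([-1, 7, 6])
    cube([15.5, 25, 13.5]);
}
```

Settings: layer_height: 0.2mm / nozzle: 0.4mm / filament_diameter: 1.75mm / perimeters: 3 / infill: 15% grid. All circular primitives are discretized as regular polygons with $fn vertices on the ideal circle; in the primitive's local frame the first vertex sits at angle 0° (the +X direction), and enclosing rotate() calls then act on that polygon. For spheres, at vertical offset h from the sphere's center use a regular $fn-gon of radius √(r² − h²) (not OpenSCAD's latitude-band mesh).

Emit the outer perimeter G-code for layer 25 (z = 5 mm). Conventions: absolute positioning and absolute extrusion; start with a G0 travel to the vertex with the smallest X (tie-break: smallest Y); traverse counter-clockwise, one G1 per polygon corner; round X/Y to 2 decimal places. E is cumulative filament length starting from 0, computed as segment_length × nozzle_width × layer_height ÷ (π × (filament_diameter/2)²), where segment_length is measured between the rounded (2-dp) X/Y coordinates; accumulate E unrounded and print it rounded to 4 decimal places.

G0 X-5.48 Y0.00 Z5.00
G1 X-2.74 Y-4.74 E0.1821
G1 X2.74 Y-4.74 E0.3644
G1 X5.48 Y0.00 E0.5465
G1 X2.74 Y4.74 E0.7286
G1 X-2.74 Y4.74 E0.9108
G1 X-5.48 Y0.00 E1.0929

At z = 5 mm: the sphere: section is a regular 6-gon, circumradius = √(r²−h²) = √(5.5²−0.5²) = 5.477; the cube at (-1, 7) is not intersected at this z (z outside [6, 19.5]); Merging all regions: only the r=5.5 sphere is present, so the union is just that shape — 1 connected region. The outline is a single polygon with 6 vertices. Extrusion per mm of travel: 0.4 × 0.2 / (π × 0.875²) = 0.033260. Accumulating E over each segment gives final E = 1.0929.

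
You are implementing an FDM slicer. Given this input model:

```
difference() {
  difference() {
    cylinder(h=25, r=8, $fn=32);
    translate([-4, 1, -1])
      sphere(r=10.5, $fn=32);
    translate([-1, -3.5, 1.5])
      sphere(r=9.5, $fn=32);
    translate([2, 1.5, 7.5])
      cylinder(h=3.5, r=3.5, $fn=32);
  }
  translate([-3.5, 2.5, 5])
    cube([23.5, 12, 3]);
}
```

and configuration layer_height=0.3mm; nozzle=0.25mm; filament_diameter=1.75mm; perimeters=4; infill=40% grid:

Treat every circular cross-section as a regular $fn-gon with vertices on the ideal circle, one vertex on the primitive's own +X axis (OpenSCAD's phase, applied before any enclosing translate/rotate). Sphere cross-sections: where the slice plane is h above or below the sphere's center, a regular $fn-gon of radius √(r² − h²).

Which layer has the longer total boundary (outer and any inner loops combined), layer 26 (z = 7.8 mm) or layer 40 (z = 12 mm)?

layer 40 (z = 12 mm)

Layer 26 (z = 7.8): the cylinder: section is a regular 32-gon, circumradius r=8 (perimeter = 2·32·8.000·sin(180°/32) = 50.18 mm); the sphere at (-4, 1): section is a regular 32-gon, circumradius = √(r²−h²) = √(10.5²−8.8²) = 5.728 (perimeter = 2·32·5.728·sin(180°/32) = 35.93 mm); the r=9.5 sphere at (-1, -3.5) contributes a regular 32-gon of circumradius √(9.5²−6.3²) = 7.111 (perimeter = 2·32·7.111·sin(180°/32) = 44.61 mm); the cylinder at (2, 1.5): section is a regular 32-gon, circumradius r=3.5 (perimeter = 2·32·3.500·sin(180°/32) = 21.96 mm); Taking the first minus the rest: starting from the r=8 cylinder, the r=10.5 sphere at (-4, 1) partially overlaps it — only the 86.43 mm² overlap (of its 102.41 mm²) is removed, clipping the outline; the r=9.5 sphere at (-1, -3.5) partially overlaps it — only the 63.09 mm² overlap (of its 157.82 mm²) is removed, clipping the outline; the r=3.5 cylinder at (2, 1.5) partially overlaps it — only the 11.09 mm² overlap (of its 38.24 mm²) is removed, clipping the outline — boundary = 43.06 mm; the cube at (-3.5, 2.5) (footprint 23.5×12) is included at this height (perimeter 71.00 mm); Subtracting the remaining from the first: starting from that combined region, the 23.5×12 cube at (-3.5, 2.5) partially overlaps it — only the 25.04 mm² overlap (of its 282.00 mm²) is removed, clipping the outline — boundary = 21.45 mm. So its perimeter = 21.45 mm. Layer 40 (z = 12): the r=8 cylinder contributes a regular 32-gon of circumradius 8 (perimeter = 2·32·8.000·sin(180°/32) = 50.18 mm); the sphere at (-4, 1) is not intersected at this z (|z−center|=13.000 > r=10.5); the sphere at (-1, -3.5) is absent (|z−center|=10.500 > r=9.5); the cylinder at (2, 1.5) does not reach this height (z outside [7.5, 11]); Taking the first minus the rest: none of the subtracted shapes is present at this height, so the r=8 cylinder is unchanged — boundary = 50.18 mm; the cube at (-3.5, 2.5) is not intersected at this z (z outside [5, 8]); Subtracting the remaining from the first: none of the subtracted shapes is present at this height, so the result so far is unchanged — boundary = 50.18 mm. So its perimeter = 50.18 mm. Layer 40 is larger (50.18 vs 21.45 mm).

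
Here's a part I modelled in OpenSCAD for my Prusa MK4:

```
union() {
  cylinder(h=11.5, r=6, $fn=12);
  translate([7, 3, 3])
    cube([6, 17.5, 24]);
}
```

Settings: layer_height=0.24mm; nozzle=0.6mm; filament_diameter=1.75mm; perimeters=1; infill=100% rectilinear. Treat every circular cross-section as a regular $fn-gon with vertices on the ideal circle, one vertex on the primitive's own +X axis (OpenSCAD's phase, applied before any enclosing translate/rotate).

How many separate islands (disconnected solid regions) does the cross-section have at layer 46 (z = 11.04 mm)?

At z = 11.04 mm: the cylinder: section is a regular 12-gon, circumradius r=6; the cube at (7, 3) is present — its section is the full 6×17.5 rectangle; Merging all regions: the 2 present regions are separate (no shared area or edge), so areas and boundary lengths simply add and each stays a separate island — 2 connected regions. Overall, the cross-section has 2 separate islands. Island count = 2.

2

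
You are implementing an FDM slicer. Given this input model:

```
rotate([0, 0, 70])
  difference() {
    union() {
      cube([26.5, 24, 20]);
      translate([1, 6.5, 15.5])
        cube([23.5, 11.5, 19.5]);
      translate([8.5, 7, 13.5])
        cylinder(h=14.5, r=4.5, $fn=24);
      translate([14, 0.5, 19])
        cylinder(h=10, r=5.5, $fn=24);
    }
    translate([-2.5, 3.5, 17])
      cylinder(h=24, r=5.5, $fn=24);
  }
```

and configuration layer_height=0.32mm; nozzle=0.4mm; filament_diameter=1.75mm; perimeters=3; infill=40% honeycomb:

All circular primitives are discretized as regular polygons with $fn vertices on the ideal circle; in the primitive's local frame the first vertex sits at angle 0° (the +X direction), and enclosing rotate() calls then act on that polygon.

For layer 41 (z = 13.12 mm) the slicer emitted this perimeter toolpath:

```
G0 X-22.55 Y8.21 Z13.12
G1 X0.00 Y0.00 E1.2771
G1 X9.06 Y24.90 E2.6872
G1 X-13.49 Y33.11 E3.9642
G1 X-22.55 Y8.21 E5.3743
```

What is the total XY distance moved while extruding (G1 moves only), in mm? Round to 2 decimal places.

Sum the Euclidean lengths of each G1 segment: total = 100.99 mm.

100.99 mm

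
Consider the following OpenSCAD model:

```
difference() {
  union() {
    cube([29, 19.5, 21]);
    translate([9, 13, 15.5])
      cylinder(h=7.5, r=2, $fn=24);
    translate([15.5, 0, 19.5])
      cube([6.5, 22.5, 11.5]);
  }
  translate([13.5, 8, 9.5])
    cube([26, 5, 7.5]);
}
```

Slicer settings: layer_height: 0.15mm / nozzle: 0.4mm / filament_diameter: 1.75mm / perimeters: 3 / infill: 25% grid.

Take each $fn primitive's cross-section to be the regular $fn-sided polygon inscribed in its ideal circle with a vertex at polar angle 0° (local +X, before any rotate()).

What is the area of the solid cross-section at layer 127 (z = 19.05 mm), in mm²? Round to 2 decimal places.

At z = 19.05 mm: the cube is present — its section is the full 29×19.5 rectangle (area 565.50 mm²); the r=2 cylinder at (9, 13) gives a regular 24-gon of circumradius 2 (constant along its height) (area = (24/2)·2.000²·sin(360°/24) = 12.42 mm²); the cube at (15.5, 0) is absent (z outside [19.5, 31]); Taking the union: the r=2 cylinder at (9, 13) lies entirely inside the 29×19.5 cube, so the union is just the 29×19.5 cube — area = 565.50 mm²; the cube at (13.5, 8) is absent (z outside [9.5, 17]); Subtracting the remaining from the first: none of the subtracted shapes is present at this height, so the result so far is unchanged — area = 565.50 mm². Overall, the cross-section is a single solid region. Net area = 565.50 mm².

565.50 mm²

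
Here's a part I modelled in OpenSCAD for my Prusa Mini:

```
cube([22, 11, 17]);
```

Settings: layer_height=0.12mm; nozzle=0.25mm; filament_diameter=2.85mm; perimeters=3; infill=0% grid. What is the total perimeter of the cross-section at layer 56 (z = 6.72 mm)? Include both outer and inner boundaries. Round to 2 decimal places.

66.00 mm

At z = 6.72 mm: the cube is present — its section is the full 22×11 rectangle (perimeter 66.00 mm). Overall, the cross-section is a single solid region. Total boundary length (outer) = 66.00 mm.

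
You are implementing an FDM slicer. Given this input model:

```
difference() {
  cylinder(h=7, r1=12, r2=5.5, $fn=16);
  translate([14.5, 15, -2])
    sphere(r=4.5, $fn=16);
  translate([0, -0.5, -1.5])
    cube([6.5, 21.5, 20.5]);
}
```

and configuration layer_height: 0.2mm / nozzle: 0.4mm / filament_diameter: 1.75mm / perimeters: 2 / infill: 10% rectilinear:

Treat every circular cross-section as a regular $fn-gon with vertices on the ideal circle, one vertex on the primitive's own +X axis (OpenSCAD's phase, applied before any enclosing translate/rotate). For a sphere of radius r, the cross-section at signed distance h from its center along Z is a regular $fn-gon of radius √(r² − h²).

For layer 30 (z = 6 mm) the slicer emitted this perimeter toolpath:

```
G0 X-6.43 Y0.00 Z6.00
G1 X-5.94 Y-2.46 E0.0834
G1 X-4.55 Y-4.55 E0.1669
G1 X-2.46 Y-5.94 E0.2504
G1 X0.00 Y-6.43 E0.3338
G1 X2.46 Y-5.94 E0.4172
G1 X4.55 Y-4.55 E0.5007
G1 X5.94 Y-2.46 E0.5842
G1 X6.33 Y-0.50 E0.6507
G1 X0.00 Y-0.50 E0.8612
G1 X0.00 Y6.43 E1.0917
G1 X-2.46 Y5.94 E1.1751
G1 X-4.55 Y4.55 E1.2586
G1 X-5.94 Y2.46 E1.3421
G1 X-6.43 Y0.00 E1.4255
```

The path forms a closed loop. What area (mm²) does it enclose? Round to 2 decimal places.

91.76 mm²

Apply the shoelace formula to the sequence of (X, Y) vertices; enclosed area = 91.76 mm².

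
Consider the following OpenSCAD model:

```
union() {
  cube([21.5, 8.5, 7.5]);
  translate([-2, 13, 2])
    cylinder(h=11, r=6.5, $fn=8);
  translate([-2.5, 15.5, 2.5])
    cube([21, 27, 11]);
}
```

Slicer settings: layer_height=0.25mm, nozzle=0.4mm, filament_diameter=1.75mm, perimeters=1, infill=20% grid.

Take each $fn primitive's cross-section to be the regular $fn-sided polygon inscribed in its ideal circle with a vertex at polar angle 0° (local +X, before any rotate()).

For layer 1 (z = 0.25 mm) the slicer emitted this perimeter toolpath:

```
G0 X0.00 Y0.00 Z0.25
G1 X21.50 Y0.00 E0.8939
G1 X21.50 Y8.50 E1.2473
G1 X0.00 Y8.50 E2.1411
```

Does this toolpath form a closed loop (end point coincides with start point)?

Start point (G0): (0.00, 0.00). End point (last G1): the path does not return to the start — open.

no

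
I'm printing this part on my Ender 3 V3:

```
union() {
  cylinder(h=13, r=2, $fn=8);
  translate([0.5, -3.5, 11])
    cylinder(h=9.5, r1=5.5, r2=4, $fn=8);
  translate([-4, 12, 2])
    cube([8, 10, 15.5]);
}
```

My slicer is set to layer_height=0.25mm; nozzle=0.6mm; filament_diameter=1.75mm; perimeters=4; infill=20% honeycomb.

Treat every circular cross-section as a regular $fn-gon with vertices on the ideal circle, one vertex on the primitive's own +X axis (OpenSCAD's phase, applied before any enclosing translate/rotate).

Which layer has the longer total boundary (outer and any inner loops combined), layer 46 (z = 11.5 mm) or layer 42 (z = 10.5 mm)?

layer 46 (z = 11.5 mm)

Layer 46 (z = 11.5): the r=2 cylinder gives a regular 8-gon of circumradius 2 (constant along its height) (perimeter = 2·8·2.000·sin(180°/8) = 12.25 mm); the cone at (0.5, -3.5) contributes a regular 8-gon of circumradius 5.421 (interpolated between r1=5.5 and r2=4 at t=0.053) (perimeter = 2·8·5.421·sin(180°/8) = 33.19 mm); the cube at (-4, 12) is present — its section is the full 8×10 rectangle (perimeter 36.00 mm); Merging all regions: the regions partially overlap (shared area 10.84 mm²), so the edge portions inside another operand are dropped and the merged outline is re-measured after clipping — boundary = 69.41 mm. So its perimeter = 69.41 mm. Layer 42 (z = 10.5): the r=2 cylinder gives a regular 8-gon of circumradius 2 (constant along its height) (perimeter = 2·8·2.000·sin(180°/8) = 12.25 mm); the cone at (0.5, -3.5) is absent (z outside [11, 20.5]); the cube at (-4, 12) (footprint 8×10) is included at this height (perimeter 36.00 mm); Combining (union): the 2 present regions are separate (no shared area or edge), so areas and boundary lengths simply add and each stays a separate island — boundary = 48.25 mm. So its perimeter = 48.25 mm. Layer 46 is larger (69.41 vs 48.25 mm).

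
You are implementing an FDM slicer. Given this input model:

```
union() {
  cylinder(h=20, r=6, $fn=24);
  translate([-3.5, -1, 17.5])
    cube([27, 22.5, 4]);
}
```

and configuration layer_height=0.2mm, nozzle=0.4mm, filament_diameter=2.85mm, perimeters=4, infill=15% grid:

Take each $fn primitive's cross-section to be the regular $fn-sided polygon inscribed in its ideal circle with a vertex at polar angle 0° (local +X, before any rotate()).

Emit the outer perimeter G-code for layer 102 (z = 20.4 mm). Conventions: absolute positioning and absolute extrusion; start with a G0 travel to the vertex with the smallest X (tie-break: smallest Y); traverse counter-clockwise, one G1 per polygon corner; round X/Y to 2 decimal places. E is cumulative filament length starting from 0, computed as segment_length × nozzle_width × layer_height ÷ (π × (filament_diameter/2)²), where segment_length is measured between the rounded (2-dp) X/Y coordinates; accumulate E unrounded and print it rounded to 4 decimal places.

At z = 20.4 mm: the cylinder is absent (z outside [0, 20]); the cube at (-3.5, -1) is present — its section is the full 27×22.5 rectangle; Taking the union: only the 27×22.5 cube at (-3.5, -1) is present, so the union is just that shape — 1 connected region. The outline is a single polygon with 4 vertices. Extrusion per mm of travel: 0.4 × 0.2 / (π × 1.425²) = 0.012540. Accumulating E over each segment gives final E = 1.2415.

G0 X-3.50 Y-1.00 Z20.40
G1 X23.50 Y-1.00 E0.3386
G1 X23.50 Y21.50 E0.6207
G1 X-3.50 Y21.50 E0.9593
G1 X-3.50 Y-1.00 E1.2415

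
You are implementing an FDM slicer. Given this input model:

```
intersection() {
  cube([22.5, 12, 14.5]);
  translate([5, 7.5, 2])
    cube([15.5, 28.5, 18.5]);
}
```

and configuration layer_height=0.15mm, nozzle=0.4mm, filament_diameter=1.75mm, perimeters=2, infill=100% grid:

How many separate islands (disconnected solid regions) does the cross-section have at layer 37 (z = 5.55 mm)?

At z = 5.55 mm: the cube is present — its section is the full 22.5×12 rectangle; the 15.5×28.5 cube at (5, 7.5) contributes its full rectangle; After intersecting: the 15.5×28.5 cube at (5, 7.5) partially overlaps the 22.5×12 cube; clipping to the common part keeps 69.75 mm² — 1 connected region. Overall, the cross-section is a single solid region. Island count = 1.

1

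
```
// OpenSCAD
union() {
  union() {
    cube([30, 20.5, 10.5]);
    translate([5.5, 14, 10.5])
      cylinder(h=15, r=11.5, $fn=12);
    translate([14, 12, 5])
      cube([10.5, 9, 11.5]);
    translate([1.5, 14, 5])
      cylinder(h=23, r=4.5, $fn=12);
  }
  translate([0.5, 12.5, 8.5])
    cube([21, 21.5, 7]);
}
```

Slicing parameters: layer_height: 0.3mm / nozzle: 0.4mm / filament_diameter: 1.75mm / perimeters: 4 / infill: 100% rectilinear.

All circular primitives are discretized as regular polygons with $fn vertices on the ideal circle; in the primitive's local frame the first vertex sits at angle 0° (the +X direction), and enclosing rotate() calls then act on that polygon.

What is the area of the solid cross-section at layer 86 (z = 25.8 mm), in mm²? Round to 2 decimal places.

60.75 mm²

At z = 25.8 mm: the cube does not reach this height (z outside [0, 10.5]); the cylinder at (5.5, 14) is not intersected at this z (z outside [10.5, 25.5]); the cube at (14, 12) is not intersected at this z (z outside [5, 16.5]); the r=4.5 cylinder at (1.5, 14) contributes a regular 12-gon of circumradius 4.5 (area = (12/2)·4.500²·sin(360°/12) = 60.75 mm²); Combining (union): only the r=4.5 cylinder at (1.5, 14) is present, so the union is just that shape — area = 60.75 mm²; the cube at (0.5, 12.5) is not intersected at this z (z outside [8.5, 15.5]); Merging all regions: only the result so far is present, so the union is just that shape — area = 60.75 mm². Overall, the cross-section is a single solid region. Net area = 60.75 mm².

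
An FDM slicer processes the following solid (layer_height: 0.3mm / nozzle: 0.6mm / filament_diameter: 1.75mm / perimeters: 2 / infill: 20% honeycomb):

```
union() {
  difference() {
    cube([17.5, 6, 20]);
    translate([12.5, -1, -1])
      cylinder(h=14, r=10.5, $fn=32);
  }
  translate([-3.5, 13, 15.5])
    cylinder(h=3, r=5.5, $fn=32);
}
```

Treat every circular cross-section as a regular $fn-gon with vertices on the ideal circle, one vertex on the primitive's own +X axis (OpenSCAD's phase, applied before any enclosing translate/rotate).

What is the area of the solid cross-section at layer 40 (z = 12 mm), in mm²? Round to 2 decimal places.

At z = 12 mm: the cube is present — its section is the full 17.5×6 rectangle (area 105.00 mm²); the cylinder at (12.5, -1): section is a regular 32-gon, circumradius r=10.5 (area = (32/2)·10.500²·sin(360°/32) = 344.14 mm²); Subtracting the remaining from the first: starting from the 17.5×6 cube (105.00 mm²), the r=10.5 cylinder at (12.5, -1) partially overlaps it — only the 86.90 mm² overlap (of its 344.14 mm²) is removed, clipping the outline — area = 18.10 mm²; the cylinder at (-3.5, 13) does not reach this height (z outside [15.5, 18.5]); Merging all regions: only that combined region is present, so the union is just that shape — area = 18.10 mm². Overall, the cross-section is a single solid region. Net area = 18.10 mm².

18.10 mm²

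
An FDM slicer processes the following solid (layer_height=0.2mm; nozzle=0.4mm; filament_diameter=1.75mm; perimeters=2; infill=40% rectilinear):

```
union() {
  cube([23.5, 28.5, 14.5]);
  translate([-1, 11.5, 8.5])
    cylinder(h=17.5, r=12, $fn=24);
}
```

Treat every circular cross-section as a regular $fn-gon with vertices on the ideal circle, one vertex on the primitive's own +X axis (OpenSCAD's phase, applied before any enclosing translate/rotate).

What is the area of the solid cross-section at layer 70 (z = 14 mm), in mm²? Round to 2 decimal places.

917.73 mm²

At z = 14 mm: the cube is present — its section is the full 23.5×28.5 rectangle (area 669.75 mm²); the r=12 cylinder at (-1, 11.5) contributes a regular 24-gon of circumradius 12 (area = (24/2)·12.000²·sin(360°/24) = 447.24 mm²); Combining (union): the regions partially overlap — summed areas 1116.99 mm² minus the doubly-counted overlap 199.26 mm² gives 917.73 mm² — area = 917.73 mm². Overall, the cross-section is a single solid region. Net area = 917.73 mm².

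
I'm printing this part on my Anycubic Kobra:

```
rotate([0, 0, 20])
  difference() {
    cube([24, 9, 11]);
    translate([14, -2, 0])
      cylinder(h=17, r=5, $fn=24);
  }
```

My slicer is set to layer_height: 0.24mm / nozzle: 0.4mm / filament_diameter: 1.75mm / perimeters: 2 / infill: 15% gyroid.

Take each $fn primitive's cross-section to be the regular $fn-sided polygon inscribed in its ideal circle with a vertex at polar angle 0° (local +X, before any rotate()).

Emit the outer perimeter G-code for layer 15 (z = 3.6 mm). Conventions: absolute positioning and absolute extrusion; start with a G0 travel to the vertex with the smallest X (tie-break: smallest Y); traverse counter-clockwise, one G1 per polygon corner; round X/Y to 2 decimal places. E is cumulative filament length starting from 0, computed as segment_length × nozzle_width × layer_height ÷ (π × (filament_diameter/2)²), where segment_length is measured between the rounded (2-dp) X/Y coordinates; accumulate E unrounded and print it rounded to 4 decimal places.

G0 X-3.08 Y8.46 Z3.60
G1 X0.00 Y0.00 E0.3593
G1 X8.89 Y3.24 E0.7370
G1 X8.92 Y3.78 E0.7586
G1 X9.31 Y5.02 E0.8105
G1 X10.01 Y6.12 E0.8625
G1 X10.97 Y7.00 E0.9145
G1 X12.13 Y7.61 E0.9668
G1 X13.40 Y7.89 E1.0187
G1 X14.71 Y7.83 E1.0710
G1 X15.95 Y7.44 E1.1229
G1 X17.05 Y6.74 E1.1749
G1 X17.42 Y6.34 E1.1967
G1 X22.55 Y8.21 E1.4146
G1 X19.47 Y16.67 E1.7740
G1 X-3.08 Y8.46 E2.7318

At z = 3.6 mm: the cube (footprint 24×9) is included at this height; the r=5 cylinder at (14, -2) contributes a regular 24-gon of circumradius 5; Taking the first minus the rest: starting from the 24×9 cube, the r=5 cylinder at (14, -2) partially overlaps it — only the 19.49 mm² overlap (of its 77.65 mm²) is removed, clipping the outline — 1 connected region; (rotated 20° about Z; rotation is an isometry so areas/perimeters/island counts are preserved). The outline is a single polygon with 15 vertices. Extrusion per mm of travel: 0.4 × 0.24 / (π × 0.875²) = 0.039912. Accumulating E over each segment gives final E = 2.7318.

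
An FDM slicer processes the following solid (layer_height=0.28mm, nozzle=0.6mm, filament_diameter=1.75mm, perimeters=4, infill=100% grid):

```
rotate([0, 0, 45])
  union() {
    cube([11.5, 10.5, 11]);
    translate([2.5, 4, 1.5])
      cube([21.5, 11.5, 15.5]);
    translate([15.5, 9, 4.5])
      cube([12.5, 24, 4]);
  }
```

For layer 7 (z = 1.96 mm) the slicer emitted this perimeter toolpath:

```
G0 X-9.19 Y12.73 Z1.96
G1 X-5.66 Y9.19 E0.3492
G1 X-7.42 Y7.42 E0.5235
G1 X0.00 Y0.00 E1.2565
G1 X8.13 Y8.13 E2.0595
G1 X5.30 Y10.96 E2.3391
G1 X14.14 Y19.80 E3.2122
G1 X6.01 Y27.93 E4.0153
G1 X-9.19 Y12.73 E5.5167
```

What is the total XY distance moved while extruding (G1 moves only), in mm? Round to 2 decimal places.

78.98 mm

Sum the Euclidean lengths of each G1 segment: total = 78.98 mm.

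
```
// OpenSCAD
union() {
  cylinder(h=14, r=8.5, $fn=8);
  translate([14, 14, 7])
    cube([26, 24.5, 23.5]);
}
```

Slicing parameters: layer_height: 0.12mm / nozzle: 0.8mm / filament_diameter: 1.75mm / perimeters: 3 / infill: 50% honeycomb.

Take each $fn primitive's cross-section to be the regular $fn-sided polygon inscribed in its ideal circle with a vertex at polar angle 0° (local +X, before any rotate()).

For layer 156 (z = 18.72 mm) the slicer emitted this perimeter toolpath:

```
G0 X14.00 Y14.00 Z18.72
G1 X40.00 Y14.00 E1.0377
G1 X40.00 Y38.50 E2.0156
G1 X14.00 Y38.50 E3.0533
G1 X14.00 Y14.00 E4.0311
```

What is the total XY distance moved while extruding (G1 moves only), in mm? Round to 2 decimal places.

Sum the Euclidean lengths of each G1 segment: total = 101.00 mm.

101.00 mm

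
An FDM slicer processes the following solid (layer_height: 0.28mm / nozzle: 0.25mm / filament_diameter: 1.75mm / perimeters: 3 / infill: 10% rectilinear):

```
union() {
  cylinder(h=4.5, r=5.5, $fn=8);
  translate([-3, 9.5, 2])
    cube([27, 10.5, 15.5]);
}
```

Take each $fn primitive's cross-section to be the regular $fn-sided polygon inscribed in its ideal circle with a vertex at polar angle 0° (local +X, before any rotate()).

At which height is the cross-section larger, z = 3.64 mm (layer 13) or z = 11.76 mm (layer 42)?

Layer 13 (z = 3.64): the r=5.5 cylinder gives a regular 8-gon of circumradius 5.5 (constant along its height) (area = (8/2)·5.500²·sin(360°/8) = 85.56 mm²); the 27×10.5 cube at (-3, 9.5) contributes its full rectangle (area 283.50 mm²); Merging all regions: the 2 present regions are separate (no shared area or edge), so areas and boundary lengths simply add and each stays a separate island — area = 369.06 mm². So its area = 369.06 mm². Layer 42 (z = 11.76): the cylinder does not reach this height (z outside [0, 4.5]); the cube at (-3, 9.5) (footprint 27×10.5) is included at this height (area 283.50 mm²); Merging all regions: only the 27×10.5 cube at (-3, 9.5) is present, so the union is just that shape — area = 283.50 mm². So its area = 283.50 mm². Layer 13 is larger (369.06 vs 283.50 mm²).

layer 13 (z = 3.64 mm)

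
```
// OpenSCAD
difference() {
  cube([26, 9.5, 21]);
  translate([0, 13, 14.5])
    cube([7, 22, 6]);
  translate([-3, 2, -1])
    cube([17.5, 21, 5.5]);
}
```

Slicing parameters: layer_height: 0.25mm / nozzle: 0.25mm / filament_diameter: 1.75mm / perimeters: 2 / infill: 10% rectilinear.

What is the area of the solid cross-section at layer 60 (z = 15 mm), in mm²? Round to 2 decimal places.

At z = 15 mm: the 26×9.5 cube contributes its full rectangle (area 247.00 mm²); the 7×22 cube at (0, 13) contributes its full rectangle (area 154.00 mm²); the cube at (-3, 2) is not intersected at this z (z outside [-1, 4.5]); Subtracting the remaining from the first: starting from the 26×9.5 cube (247.00 mm²), the 7×22 cube at (0, 13) misses the remaining region (no effect) — area = 247.00 mm². Overall, the cross-section is a single solid region. Net area = 247.00 mm².

247.00 mm²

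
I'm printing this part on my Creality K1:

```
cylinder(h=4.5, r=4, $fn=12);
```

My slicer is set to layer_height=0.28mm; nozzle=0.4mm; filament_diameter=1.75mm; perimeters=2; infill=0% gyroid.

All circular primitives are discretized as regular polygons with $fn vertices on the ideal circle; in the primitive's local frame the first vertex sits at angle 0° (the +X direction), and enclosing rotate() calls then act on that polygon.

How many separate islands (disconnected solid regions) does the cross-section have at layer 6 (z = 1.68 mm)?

At z = 1.68 mm: the r=4 cylinder gives a regular 12-gon of circumradius 4 (constant along its height). Overall, the cross-section is a single solid region. Island count = 1.

1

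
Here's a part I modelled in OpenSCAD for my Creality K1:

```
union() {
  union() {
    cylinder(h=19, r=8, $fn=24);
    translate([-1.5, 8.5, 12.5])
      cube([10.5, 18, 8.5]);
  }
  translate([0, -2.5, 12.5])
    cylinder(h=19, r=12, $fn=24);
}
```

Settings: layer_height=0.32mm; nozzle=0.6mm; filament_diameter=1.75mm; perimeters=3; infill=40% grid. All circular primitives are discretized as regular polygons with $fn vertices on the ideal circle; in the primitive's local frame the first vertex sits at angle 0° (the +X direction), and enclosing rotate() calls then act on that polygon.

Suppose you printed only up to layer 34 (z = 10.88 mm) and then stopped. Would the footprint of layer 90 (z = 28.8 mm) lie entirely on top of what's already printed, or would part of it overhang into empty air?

part overhangs

Compare the two slices. At z = 10.88: the cylinder: section is a regular 24-gon, circumradius r=8 (area = (24/2)·8.000²·sin(360°/24) = 198.77 mm²); the cube at (-1.5, 8.5) is not intersected at this z (z outside [12.5, 21]); Combining (union): only the r=8 cylinder is present, so the union is just that shape — area = 198.77 mm²; the cylinder at (0, -2.5) is absent (z outside [12.5, 31.5]); Taking the union: only the result so far is present, so the union is just that shape — area = 198.77 mm². At z = 28.8: the cylinder is absent (z outside [0, 19]); the cube at (-1.5, 8.5) is absent (z outside [12.5, 21]); Taking the union: nothing is present at this height; the r=12 cylinder at (0, -2.5) contributes a regular 24-gon of circumradius 12 (area = (24/2)·12.000²·sin(360°/24) = 447.24 mm²); Merging all regions: only the r=12 cylinder at (0, -2.5) is present, so the union is just that shape — area = 447.24 mm². Checking containment: at z = 28.8 the cross-section extends beyond the z = 10.88 cross-section by about 248.47 mm².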